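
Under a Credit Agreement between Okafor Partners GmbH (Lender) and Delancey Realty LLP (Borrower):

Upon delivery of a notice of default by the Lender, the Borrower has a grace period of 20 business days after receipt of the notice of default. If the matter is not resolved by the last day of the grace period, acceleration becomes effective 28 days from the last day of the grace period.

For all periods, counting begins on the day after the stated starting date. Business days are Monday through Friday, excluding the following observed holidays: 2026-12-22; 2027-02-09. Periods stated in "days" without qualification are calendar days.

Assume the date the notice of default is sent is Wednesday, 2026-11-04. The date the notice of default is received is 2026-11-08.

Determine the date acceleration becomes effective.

From Sunday, 2026-11-08, 20 business days (Nov 9, Nov 10, Nov 11, Nov 12, …, Dec 2, Dec 3, Dec 4, skipping weekends) brings us to Friday, 2026-12-04, which is the last day of the grace period.
The date acceleration becomes effective: 28 calendar days after 2026-12-04 is 2027-01-01.

2027-01-01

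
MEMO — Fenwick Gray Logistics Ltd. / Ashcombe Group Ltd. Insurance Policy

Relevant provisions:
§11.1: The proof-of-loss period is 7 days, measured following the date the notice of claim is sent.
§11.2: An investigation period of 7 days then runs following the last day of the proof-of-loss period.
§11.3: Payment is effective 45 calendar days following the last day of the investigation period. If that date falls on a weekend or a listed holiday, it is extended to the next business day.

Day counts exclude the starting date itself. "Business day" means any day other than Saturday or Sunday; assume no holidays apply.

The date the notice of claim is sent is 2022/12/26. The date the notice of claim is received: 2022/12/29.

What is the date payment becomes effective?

2023/02/23

The last day of the proof-of-loss period: 2022/12/26 + 7 days = 2023/01/02.
The last day of the investigation period: 2023/01/02 + 7 days = 2023/01/09.
The date payment becomes effective: 45 calendar days after 2023/01/09 is 2023/02/23. 2023/02/23 is a Thursday, so no roll-forward applies.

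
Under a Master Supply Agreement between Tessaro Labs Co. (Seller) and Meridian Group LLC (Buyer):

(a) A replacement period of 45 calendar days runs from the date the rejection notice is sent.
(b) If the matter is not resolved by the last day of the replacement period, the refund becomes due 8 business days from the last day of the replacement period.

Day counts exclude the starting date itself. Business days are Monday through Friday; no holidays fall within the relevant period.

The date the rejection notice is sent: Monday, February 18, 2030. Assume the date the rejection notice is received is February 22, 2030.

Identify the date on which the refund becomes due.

The last day of the replacement period: February 18, 2030 + 45 days = April 4, 2030.
The date on which the refund becomes due: counting 8 business days from Thursday, April 4, 2030 (Apr 5, Apr 8, Apr 9, Apr 10, Apr 11, Apr 12, Apr 15, Apr 16, skipping weekends) reaches Tuesday, April 16, 2030.

April 16, 2030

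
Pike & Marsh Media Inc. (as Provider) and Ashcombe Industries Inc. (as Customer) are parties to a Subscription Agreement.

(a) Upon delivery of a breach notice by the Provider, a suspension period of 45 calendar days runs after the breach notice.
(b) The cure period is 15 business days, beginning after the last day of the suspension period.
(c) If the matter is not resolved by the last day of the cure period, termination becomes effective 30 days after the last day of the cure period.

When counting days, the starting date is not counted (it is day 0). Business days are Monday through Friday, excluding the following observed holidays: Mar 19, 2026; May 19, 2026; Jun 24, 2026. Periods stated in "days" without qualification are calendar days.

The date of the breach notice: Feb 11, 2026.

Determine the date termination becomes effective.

Adding 45 calendar days to Feb 11, 2026 gives Mar 28, 2026, which is the last day of the suspension period.
The last day of the cure period: 15 business days after Saturday, Mar 28, 2026, skipping weekends — Mar 30, Mar 31, Apr 1, Apr 2, …, Apr 15, Apr 16, Apr 17 — lands on Friday, Apr 17, 2026.
The date termination becomes effective: Apr 17, 2026 + 30 days = May 17, 2026.

May 17, 2026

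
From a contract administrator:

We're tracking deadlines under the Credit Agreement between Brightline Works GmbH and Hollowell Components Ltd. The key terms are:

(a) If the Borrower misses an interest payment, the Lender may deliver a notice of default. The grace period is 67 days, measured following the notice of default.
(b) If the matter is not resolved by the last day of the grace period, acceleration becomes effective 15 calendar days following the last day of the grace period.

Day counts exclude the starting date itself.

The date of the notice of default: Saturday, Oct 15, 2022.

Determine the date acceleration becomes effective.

Adding 67 calendar days to Oct 15, 2022 gives Dec 21, 2022, which is the last day of the grace period.
The date acceleration becomes effective: Dec 21, 2022 + 15 days = Jan 5, 2023.

Jan 5, 2023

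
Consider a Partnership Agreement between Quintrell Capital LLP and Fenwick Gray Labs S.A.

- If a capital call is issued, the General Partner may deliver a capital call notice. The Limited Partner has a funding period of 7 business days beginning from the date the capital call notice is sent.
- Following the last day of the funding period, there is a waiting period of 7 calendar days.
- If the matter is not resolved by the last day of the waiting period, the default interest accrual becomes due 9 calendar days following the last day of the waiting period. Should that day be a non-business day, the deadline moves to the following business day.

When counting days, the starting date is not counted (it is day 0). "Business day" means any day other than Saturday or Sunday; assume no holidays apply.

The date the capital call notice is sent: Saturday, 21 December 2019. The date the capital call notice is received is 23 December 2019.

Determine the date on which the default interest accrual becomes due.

The last day of the funding period: counting 7 business days from Saturday, 21 December 2019 (Dec 23, Dec 24, Dec 25, Dec 26, Dec 27, Dec 30, Dec 31, skipping weekends) reaches Tuesday, 31 December 2019.
The last day of the waiting period: 7 calendar days after 31 December 2019 is 7 January 2020.
The date on which the default interest accrual becomes due: 9 calendar days after 7 January 2020 is 16 January 2020. 16 January 2020 is a Thursday, so no roll-forward applies.

16 January 2020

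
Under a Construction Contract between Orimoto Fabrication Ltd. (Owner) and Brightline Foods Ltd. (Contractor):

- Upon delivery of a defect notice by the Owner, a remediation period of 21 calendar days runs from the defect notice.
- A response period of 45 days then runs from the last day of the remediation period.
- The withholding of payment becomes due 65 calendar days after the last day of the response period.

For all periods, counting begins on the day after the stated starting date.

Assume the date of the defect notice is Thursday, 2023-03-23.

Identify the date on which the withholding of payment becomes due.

2023-08-01

Adding 21 calendar days to 2023-03-23 gives 2023-04-13, which is the last day of the remediation period.
The last day of the response period: 45 calendar days after 2023-04-13 is 2023-05-28.
Adding 65 calendar days to 2023-05-28 gives 2023-08-01, which is the date on which the withholding of payment becomes due.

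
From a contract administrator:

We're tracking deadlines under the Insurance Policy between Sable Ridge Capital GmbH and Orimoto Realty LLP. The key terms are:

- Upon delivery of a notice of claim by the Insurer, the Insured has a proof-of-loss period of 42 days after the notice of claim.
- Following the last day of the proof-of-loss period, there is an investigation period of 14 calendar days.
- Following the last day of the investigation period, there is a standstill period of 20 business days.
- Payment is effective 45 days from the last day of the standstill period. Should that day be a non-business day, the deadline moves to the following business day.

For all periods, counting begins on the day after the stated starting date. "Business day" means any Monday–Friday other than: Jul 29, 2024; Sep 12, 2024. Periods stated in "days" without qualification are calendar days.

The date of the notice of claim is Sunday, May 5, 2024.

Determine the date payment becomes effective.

The last day of the proof-of-loss period: 42 calendar days after May 5, 2024 is Jun 16, 2024.
Adding 14 calendar days to Jun 16, 2024 gives Jun 30, 2024, which is the last day of the investigation period.
The last day of the standstill period: 20 business days after Sunday, Jun 30, 2024, skipping weekends — Jul 1, Jul 2, Jul 3, Jul 4, …, Jul 24, Jul 25, Jul 26 — lands on Friday, Jul 26, 2024.
The date payment becomes effective: Jul 26, 2024 + 45 days = Sep 9, 2024. Sep 9, 2024 is a Monday and is not a listed holiday, so no roll-forward applies.

Sep 9, 2024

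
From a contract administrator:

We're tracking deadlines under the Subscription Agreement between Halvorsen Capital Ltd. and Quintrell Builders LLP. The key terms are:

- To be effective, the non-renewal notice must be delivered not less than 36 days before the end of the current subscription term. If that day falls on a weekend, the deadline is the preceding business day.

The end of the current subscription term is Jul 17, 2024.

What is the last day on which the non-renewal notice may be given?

Jun 11, 2024

Counting back 36 calendar days from Jul 17, 2024 gives Jun 11, 2024. That is a Tuesday, so no adjustment is needed.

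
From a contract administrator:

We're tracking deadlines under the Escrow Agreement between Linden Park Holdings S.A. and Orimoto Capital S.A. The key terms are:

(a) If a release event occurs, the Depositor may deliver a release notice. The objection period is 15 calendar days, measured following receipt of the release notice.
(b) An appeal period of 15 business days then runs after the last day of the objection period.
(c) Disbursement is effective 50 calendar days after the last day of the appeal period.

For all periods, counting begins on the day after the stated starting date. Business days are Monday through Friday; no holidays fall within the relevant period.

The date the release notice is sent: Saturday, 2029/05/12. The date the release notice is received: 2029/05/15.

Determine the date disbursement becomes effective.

2029/08/09

Adding 15 calendar days to 2029/05/15 gives 2029/05/30, which is the last day of the objection period.
The last day of the appeal period: 15 business days after Wednesday, 2029/05/30, skipping weekends — May 31, Jun 1, Jun 4, Jun 5, …, Jun 18, Jun 19, Jun 20 — lands on Wednesday, 2029/06/20.
The date disbursement becomes effective: 50 calendar days after 2029/06/20 is 2029/08/09.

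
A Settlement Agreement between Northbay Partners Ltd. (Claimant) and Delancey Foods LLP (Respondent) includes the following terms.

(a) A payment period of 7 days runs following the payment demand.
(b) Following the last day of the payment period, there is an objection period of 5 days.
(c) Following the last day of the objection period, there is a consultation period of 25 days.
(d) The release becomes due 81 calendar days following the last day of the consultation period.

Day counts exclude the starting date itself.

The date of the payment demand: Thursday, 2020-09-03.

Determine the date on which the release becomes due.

2020-12-30

The last day of the payment period: 2020-09-03 + 7 days = 2020-09-10.
Adding 5 calendar days to 2020-09-10 gives 2020-09-15, which is the last day of the objection period.
Adding 25 calendar days to 2020-09-15 gives 2020-10-10, which is the last day of the consultation period.
The date on which the release becomes due: 2020-10-10 + 81 days = 2020-12-30.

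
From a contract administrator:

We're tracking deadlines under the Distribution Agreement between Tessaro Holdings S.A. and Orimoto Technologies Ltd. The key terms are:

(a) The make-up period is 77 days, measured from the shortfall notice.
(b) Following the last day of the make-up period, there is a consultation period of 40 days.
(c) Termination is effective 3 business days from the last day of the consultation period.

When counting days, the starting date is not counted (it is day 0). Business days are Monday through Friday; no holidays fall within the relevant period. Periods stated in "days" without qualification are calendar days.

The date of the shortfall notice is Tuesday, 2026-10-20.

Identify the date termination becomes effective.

The last day of the make-up period: 77 calendar days after 2026-10-20 is 2027-01-05.
Adding 40 calendar days to 2027-01-05 gives 2027-02-14, which is the last day of the consultation period.
The date termination becomes effective: 3 business days after Sunday, 2027-02-14, skipping weekends — Feb 15, Feb 16, Feb 17 — lands on Wednesday, 2027-02-17.

2027-02-17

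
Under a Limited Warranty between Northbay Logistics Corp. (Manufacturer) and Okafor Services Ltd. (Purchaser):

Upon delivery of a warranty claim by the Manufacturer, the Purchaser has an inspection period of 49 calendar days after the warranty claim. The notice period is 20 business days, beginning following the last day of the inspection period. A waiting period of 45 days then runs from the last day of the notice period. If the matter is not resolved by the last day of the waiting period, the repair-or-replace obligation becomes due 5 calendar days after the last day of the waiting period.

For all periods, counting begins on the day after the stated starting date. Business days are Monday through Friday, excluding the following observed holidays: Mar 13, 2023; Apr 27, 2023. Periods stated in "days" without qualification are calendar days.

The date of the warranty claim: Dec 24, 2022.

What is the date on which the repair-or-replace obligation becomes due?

Adding 49 calendar days to Dec 24, 2022 gives Feb 11, 2023, which is the last day of the inspection period.
The last day of the notice period: 20 business days after Saturday, Feb 11, 2023, skipping weekends — Feb 13, Feb 14, Feb 15, Feb 16, …, Mar 8, Mar 9, Mar 10 — lands on Friday, Mar 10, 2023.
Adding 45 calendar days to Mar 10, 2023 gives Apr 24, 2023, which is the last day of the waiting period.
The date on which the repair-or-replace obligation becomes due: Apr 24, 2023 + 5 days = Apr 29, 2023.

Apr 29, 2023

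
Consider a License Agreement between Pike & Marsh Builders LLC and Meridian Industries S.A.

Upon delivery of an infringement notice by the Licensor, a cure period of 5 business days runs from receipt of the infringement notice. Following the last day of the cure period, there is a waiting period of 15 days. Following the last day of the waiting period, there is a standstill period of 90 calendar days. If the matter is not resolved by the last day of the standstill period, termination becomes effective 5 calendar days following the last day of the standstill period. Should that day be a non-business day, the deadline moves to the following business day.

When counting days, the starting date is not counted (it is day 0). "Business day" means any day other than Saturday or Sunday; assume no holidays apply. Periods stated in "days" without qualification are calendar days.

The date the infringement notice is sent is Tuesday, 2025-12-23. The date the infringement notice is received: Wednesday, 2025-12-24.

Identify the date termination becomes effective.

The last day of the cure period: counting 5 business days from Wednesday, 2025-12-24 (Dec 25, Dec 26, Dec 29, Dec 30, Dec 31, skipping weekends) reaches Wednesday, 2025-12-31.
The last day of the waiting period: 15 calendar days after 2025-12-31 is 2026-01-15.
The last day of the standstill period: 2026-01-15 + 90 days = 2026-04-15.
The date termination becomes effective: 5 calendar days after 2026-04-15 is 2026-04-20. 2026-04-20 is a Monday, so no roll-forward applies.

2026-04-20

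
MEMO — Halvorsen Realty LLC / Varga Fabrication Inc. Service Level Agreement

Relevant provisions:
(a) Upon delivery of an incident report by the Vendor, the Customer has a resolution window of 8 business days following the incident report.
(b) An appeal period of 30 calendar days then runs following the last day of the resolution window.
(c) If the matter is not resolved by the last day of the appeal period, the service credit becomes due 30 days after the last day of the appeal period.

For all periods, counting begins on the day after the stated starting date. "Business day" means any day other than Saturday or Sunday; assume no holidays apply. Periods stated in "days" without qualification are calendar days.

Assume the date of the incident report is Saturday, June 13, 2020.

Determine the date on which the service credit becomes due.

August 23, 2020

The last day of the resolution window: counting 8 business days from Saturday, June 13, 2020 (Jun 15, Jun 16, Jun 17, Jun 18, Jun 19, Jun 22, Jun 23, Jun 24, skipping weekends) reaches Wednesday, June 24, 2020.
The last day of the appeal period: 30 calendar days after June 24, 2020 is July 24, 2020.
The date on which the service credit becomes due: July 24, 2020 + 30 days = August 23, 2020.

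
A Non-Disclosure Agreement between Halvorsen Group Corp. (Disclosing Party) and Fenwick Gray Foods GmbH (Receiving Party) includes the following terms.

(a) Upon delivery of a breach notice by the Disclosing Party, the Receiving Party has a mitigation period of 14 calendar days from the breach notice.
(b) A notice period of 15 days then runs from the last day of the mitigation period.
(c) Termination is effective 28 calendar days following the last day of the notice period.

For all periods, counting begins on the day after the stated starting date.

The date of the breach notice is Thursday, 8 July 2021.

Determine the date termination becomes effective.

3 September 2021

The last day of the mitigation period: 8 July 2021 + 14 days = 22 July 2021.
The last day of the notice period: 15 calendar days after 22 July 2021 is 6 August 2021.
The date termination becomes effective: 28 calendar days after 6 August 2021 is 3 September 2021.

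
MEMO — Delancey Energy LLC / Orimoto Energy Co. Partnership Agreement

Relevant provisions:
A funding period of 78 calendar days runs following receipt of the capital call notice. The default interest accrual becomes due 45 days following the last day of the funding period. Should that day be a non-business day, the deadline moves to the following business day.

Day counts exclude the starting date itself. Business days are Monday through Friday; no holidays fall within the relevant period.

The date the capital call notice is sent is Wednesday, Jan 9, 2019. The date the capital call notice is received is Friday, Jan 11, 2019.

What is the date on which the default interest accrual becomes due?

May 14, 2019

Adding 78 calendar days to Jan 11, 2019 gives Mar 30, 2019, which is the last day of the funding period.
The date on which the default interest accrual becomes due: Mar 30, 2019 + 45 days = May 14, 2019. May 14, 2019 is a Tuesday, so no roll-forward applies.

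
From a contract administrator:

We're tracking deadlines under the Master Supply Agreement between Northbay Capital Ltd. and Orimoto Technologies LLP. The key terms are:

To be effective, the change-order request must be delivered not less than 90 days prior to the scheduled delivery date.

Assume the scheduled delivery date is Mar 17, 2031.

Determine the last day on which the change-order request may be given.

Counting back 90 calendar days from Mar 17, 2031 gives Dec 17, 2030.

Dec 17, 2030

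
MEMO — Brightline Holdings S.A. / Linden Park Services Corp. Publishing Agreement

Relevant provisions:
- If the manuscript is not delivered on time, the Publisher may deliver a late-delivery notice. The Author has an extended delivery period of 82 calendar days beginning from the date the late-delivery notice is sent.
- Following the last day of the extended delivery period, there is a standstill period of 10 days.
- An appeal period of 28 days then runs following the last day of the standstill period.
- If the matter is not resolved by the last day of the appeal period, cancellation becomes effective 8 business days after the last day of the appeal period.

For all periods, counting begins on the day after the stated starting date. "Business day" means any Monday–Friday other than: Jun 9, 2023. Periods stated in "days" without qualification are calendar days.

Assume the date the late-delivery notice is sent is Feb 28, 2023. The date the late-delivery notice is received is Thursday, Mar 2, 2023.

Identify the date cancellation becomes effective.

The last day of the extended delivery period: Feb 28, 2023 + 82 days = May 21, 2023.
Adding 10 calendar days to May 21, 2023 gives May 31, 2023, which is the last day of the standstill period.
Adding 28 calendar days to May 31, 2023 gives Jun 28, 2023, which is the last day of the appeal period.
The date cancellation becomes effective: 8 business days after Wednesday, Jun 28, 2023, skipping weekends — Jun 29, Jun 30, Jul 3, Jul 4, Jul 5, Jul 6, Jul 7, Jul 10 — lands on Monday, Jul 10, 2023.

Jul 10, 2023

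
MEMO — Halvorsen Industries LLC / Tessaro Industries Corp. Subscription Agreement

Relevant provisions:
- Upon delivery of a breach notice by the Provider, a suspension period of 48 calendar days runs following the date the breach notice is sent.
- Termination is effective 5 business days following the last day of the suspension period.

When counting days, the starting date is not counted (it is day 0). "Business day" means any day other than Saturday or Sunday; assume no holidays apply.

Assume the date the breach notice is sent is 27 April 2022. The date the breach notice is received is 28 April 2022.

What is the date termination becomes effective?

Adding 48 calendar days to 27 April 2022 gives 14 June 2022, which is the last day of the suspension period.
The date termination becomes effective: 5 business days after Tuesday, 14 June 2022, skipping weekends — Jun 15, Jun 16, Jun 17, Jun 20, Jun 21 — lands on Tuesday, 21 June 2022.

21 June 2022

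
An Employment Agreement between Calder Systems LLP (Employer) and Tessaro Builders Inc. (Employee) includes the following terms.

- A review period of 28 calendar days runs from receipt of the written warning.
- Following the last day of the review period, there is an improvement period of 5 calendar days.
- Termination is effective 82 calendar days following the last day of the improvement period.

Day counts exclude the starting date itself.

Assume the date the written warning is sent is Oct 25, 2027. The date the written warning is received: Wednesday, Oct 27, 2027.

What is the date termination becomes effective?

Adding 28 calendar days to Oct 27, 2027 gives Nov 24, 2027, which is the last day of the review period.
The last day of the improvement period: 5 calendar days after Nov 24, 2027 is Nov 29, 2027.
The date termination becomes effective: 82 calendar days after Nov 29, 2027 is Feb 19, 2028.

Feb 19, 2028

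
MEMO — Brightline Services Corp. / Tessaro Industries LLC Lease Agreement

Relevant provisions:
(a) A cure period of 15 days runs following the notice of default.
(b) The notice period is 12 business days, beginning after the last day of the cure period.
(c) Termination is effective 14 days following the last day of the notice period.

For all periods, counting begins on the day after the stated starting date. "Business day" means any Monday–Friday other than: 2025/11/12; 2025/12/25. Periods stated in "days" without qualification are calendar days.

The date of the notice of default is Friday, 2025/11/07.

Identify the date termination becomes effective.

2025/12/23

The last day of the cure period: 15 calendar days after 2025/11/07 is 2025/11/22.
From Saturday, 2025/11/22, 12 business days (Nov 24, Nov 25, Nov 26, Nov 27, …, Dec 5, Dec 8, Dec 9, skipping weekends) brings us to Tuesday, 2025/12/09, which is the last day of the notice period.
The date termination becomes effective: 14 calendar days after 2025/12/09 is 2025/12/23.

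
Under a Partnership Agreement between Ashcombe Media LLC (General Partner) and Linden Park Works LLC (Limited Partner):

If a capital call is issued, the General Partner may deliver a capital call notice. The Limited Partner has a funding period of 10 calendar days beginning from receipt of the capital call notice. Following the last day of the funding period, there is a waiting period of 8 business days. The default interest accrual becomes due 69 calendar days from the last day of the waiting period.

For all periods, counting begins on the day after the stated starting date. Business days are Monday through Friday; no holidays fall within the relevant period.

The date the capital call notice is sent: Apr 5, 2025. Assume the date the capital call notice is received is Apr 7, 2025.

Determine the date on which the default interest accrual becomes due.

Jul 7, 2025

The last day of the funding period: Apr 7, 2025 + 10 days = Apr 17, 2025.
From Thursday, Apr 17, 2025, 8 business days (Apr 18, Apr 21, Apr 22, Apr 23, Apr 24, Apr 25, Apr 28, Apr 29, skipping weekends) brings us to Tuesday, Apr 29, 2025, which is the last day of the waiting period.
The date on which the default interest accrual becomes due: 69 calendar days after Apr 29, 2025 is Jul 7, 2025.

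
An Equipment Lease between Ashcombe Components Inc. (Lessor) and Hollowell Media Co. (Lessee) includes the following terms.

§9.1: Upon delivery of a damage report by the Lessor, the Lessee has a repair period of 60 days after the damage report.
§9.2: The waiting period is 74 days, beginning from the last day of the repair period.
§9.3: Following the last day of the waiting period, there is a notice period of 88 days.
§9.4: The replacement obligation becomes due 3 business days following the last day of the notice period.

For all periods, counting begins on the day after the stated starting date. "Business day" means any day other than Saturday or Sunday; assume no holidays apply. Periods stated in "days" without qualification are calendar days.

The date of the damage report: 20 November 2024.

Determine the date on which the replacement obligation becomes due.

The last day of the repair period: 60 calendar days after 20 November 2024 is 19 January 2025.
The last day of the waiting period: 19 January 2025 + 74 days = 3 April 2025.
The last day of the notice period: 3 April 2025 + 88 days = 30 June 2025.
The date on which the replacement obligation becomes due: counting 3 business days from Monday, 30 June 2025 (Jul 1, Jul 2, Jul 3, skipping weekends) reaches Thursday, 3 July 2025.

3 July 2025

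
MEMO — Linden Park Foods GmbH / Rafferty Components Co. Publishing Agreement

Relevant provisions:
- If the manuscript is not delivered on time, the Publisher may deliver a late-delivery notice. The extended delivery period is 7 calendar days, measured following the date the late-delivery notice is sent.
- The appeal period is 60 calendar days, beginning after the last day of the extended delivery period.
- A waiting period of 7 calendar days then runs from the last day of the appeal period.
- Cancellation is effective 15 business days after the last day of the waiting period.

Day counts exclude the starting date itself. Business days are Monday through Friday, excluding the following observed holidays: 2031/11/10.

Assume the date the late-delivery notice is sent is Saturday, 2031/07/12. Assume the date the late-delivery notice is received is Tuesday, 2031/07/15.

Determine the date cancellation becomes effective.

2031/10/15

Adding 7 calendar days to 2031/07/12 gives 2031/07/19, which is the last day of the extended delivery period.
The last day of the appeal period: 60 calendar days after 2031/07/19 is 2031/09/17.
Adding 7 calendar days to 2031/09/17 gives 2031/09/24, which is the last day of the waiting period.
The date cancellation becomes effective: counting 15 business days from Wednesday, 2031/09/24 (Sep 25, Sep 26, Sep 29, Sep 30, …, Oct 13, Oct 14, Oct 15, skipping weekends) reaches Wednesday, 2031/10/15.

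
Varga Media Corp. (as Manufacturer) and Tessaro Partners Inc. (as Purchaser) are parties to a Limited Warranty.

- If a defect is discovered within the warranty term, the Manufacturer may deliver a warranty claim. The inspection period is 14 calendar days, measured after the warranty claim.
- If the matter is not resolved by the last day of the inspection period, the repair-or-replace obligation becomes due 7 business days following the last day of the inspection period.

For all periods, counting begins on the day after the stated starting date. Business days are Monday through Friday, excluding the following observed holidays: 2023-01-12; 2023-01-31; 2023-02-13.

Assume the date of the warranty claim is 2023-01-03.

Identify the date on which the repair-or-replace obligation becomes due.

2023-01-26

The last day of the inspection period: 2023-01-03 + 14 days = 2023-01-17.
From Tuesday, 2023-01-17, 7 business days (Jan 18, Jan 19, Jan 20, Jan 23, Jan 24, Jan 25, Jan 26, skipping weekends) brings us to Thursday, 2023-01-26, which is the date on which the repair-or-replace obligation becomes due.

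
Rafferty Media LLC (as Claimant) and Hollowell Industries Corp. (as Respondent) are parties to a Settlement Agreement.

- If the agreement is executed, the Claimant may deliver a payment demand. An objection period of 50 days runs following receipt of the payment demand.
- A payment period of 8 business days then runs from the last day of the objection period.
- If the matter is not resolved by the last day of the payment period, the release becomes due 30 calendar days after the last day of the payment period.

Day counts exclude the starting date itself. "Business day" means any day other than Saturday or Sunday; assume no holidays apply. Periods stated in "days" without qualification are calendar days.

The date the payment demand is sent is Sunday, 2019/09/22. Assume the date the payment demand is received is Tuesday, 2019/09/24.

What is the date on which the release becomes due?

The last day of the objection period: 50 calendar days after 2019/09/24 is 2019/11/13.
The last day of the payment period: 8 business days after Wednesday, 2019/11/13, skipping weekends — Nov 14, Nov 15, Nov 18, Nov 19, Nov 20, Nov 21, Nov 22, Nov 25 — lands on Monday, 2019/11/25.
Adding 30 calendar days to 2019/11/25 gives 2019/12/25, which is the date on which the release becomes due.

2019/12/25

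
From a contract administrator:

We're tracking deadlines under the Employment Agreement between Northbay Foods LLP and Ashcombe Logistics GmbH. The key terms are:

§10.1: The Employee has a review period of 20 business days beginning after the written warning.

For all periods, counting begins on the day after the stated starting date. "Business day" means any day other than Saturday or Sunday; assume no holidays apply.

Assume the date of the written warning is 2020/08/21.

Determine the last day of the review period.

2020/09/18

The last day of the review period: 20 business days after Friday, 2020/08/21, skipping weekends — Aug 24, Aug 25, Aug 26, Aug 27, …, Sep 16, Sep 17, Sep 18 — lands on Friday, 2020/09/18.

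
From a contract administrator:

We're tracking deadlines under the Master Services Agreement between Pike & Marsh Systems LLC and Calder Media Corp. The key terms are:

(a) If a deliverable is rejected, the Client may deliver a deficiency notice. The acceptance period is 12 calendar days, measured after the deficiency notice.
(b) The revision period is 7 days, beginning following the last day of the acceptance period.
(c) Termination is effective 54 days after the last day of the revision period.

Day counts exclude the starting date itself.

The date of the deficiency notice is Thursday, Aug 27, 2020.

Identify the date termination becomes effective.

Nov 8, 2020

Adding 12 calendar days to Aug 27, 2020 gives Sep 8, 2020, which is the last day of the acceptance period.
The last day of the revision period: Sep 8, 2020 + 7 days = Sep 15, 2020.
Adding 54 calendar days to Sep 15, 2020 gives Nov 8, 2020, which is the date termination becomes effective.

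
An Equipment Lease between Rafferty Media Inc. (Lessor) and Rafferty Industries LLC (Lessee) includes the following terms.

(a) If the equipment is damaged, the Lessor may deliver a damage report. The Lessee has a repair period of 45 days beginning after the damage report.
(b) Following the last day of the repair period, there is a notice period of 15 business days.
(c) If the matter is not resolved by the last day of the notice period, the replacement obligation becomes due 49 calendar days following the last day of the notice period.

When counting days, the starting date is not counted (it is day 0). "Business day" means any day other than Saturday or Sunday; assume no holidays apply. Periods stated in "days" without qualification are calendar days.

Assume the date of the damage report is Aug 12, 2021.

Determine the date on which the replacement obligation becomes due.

Adding 45 calendar days to Aug 12, 2021 gives Sep 26, 2021, which is the last day of the repair period.
The last day of the notice period: 15 business days after Sunday, Sep 26, 2021, skipping weekends — Sep 27, Sep 28, Sep 29, Sep 30, …, Oct 13, Oct 14, Oct 15 — lands on Friday, Oct 15, 2021.
The date on which the replacement obligation becomes due: Oct 15, 2021 + 49 days = Dec 3, 2021.

Dec 3, 2021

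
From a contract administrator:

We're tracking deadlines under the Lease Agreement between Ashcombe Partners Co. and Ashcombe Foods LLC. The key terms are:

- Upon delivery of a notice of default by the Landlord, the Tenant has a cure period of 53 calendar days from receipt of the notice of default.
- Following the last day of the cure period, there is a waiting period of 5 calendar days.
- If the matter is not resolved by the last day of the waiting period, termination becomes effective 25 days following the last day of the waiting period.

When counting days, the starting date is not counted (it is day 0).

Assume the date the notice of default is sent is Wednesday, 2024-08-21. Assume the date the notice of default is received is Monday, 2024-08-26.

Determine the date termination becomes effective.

2024-11-17

The last day of the cure period: 53 calendar days after 2024-08-26 is 2024-10-18.
Adding 5 calendar days to 2024-10-18 gives 2024-10-23, which is the last day of the waiting period.
The date termination becomes effective: 25 calendar days after 2024-10-23 is 2024-11-17.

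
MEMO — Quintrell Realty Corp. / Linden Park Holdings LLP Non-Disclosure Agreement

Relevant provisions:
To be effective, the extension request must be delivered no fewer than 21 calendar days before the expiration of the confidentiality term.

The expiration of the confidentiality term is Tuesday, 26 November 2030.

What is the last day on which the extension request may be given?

Counting back 21 calendar days from 26 November 2030 gives 5 November 2030.

5 November 2030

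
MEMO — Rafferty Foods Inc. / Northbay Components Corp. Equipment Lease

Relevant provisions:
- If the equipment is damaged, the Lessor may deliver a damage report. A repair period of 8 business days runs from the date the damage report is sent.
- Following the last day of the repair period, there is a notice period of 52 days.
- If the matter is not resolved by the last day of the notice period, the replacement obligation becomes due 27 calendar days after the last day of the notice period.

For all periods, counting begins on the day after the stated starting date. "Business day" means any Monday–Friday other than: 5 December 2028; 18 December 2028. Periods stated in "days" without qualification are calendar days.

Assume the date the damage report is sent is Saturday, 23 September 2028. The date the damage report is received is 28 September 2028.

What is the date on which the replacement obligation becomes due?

The last day of the repair period: 8 business days after Saturday, 23 September 2028, skipping weekends — Sep 25, Sep 26, Sep 27, Sep 28, Sep 29, Oct 2, Oct 3, Oct 4 — lands on Wednesday, 4 October 2028.
The last day of the notice period: 4 October 2028 + 52 days = 25 November 2028.
The date on which the replacement obligation becomes due: 25 November 2028 + 27 days = 22 December 2028.

22 December 2028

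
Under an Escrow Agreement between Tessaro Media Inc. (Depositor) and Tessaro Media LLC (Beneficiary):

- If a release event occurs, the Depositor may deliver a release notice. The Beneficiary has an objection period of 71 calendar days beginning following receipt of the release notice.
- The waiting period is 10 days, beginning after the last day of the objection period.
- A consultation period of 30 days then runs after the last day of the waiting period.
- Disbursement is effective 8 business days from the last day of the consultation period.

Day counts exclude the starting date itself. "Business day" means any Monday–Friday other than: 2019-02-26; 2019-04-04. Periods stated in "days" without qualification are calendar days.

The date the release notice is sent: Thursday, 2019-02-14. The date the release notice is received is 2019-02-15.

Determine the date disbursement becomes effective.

2019-06-18

The last day of the objection period: 71 calendar days after 2019-02-15 is 2019-04-27.
The last day of the waiting period: 2019-04-27 + 10 days = 2019-05-07.
Adding 30 calendar days to 2019-05-07 gives 2019-06-06, which is the last day of the consultation period.
The date disbursement becomes effective: 8 business days after Thursday, 2019-06-06, skipping weekends — Jun 7, Jun 10, Jun 11, Jun 12, Jun 13, Jun 14, Jun 17, Jun 18 — lands on Tuesday, 2019-06-18.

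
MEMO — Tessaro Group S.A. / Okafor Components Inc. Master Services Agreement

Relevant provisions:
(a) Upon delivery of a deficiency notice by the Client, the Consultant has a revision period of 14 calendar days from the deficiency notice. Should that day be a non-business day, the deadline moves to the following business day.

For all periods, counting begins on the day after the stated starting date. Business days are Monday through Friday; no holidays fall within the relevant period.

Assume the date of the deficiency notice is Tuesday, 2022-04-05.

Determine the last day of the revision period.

The last day of the revision period: 14 calendar days after 2022-04-05 is 2022-04-19. 2022-04-19 is a Tuesday, so no roll-forward applies.

2022-04-19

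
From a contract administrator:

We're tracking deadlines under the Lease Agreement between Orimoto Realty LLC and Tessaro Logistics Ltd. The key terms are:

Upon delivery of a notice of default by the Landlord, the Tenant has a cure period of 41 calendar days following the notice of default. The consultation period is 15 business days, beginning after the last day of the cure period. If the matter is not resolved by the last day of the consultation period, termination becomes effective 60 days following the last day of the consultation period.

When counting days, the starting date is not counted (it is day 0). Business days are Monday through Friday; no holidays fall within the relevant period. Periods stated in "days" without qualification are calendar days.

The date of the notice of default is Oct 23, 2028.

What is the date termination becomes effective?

The last day of the cure period: 41 calendar days after Oct 23, 2028 is Dec 3, 2028.
The last day of the consultation period: 15 business days after Sunday, Dec 3, 2028, skipping weekends — Dec 4, Dec 5, Dec 6, Dec 7, …, Dec 20, Dec 21, Dec 22 — lands on Friday, Dec 22, 2028.
Adding 60 calendar days to Dec 22, 2028 gives Feb 20, 2029, which is the date termination becomes effective.

Feb 20, 2029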